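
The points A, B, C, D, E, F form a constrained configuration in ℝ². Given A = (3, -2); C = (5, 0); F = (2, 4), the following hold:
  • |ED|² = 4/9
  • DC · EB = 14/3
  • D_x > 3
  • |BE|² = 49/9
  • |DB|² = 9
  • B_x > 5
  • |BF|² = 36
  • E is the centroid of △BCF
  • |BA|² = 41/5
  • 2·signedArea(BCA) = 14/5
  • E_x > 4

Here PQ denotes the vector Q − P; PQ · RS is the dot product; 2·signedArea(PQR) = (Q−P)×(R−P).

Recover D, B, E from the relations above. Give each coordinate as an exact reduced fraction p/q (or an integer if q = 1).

1. B_x = 28/5  [line 2·x + -2·y + -64/5 = 0 ∩ |BA|² = 41/5]
2. B_y = -4/5  [line 2·x + -2·y + -64/5 = 0 ∩ |BA|² = 41/5]
   → B = (28/5, -4/5)
3. E_x = 21/5  [E is the centroid of △BCF]
4. E_y = 16/15  [E is the centroid of △BCF]
   → E = (21/5, 16/15)
5. D_x = 19/5  [line -7/5·x + 28/15·y + 7/3 = 0 ∩ |DB|² = 9]
6. D_y = 8/5  [line -7/5·x + 28/15·y + 7/3 = 0 ∩ |DB|² = 9]
   → D = (19/5, 8/5)

B = (28/5, -4/5)
D = (19/5, 8/5)
E = (21/5, 16/15)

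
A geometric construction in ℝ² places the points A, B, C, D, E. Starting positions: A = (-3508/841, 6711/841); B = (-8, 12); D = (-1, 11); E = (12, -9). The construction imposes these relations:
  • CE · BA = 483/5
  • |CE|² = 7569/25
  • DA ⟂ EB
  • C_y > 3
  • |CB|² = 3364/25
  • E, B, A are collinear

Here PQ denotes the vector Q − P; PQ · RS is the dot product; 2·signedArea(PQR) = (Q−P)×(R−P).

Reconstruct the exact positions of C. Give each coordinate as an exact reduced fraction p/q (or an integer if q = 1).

C = (0, 18/5)

1. C_x = 0  [line -3220/841·x + 3381/841·y + -60858/4205 = 0 ∩ |CB|² = 3364/25]
2. C_y = 18/5  [line -3220/841·x + 3381/841·y + -60858/4205 = 0 ∩ |CB|² = 3364/25]
   → C = (0, 18/5)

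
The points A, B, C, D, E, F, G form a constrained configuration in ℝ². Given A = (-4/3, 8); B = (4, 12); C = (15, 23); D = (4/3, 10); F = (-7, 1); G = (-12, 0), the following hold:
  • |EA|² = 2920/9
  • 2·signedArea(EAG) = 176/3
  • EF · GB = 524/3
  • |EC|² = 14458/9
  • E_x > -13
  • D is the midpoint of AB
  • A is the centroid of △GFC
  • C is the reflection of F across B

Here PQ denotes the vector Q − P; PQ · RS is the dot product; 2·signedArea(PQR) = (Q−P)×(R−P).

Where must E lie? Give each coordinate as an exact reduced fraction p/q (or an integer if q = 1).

E = (-38/3, -6)

1. E_x = -38/3  [EF · GB = 524/3 ∩ 2·signedArea(EAG) = 176/3]
2. E_y = -6  [EF · GB = 524/3 ∩ 2·signedArea(EAG) = 176/3]
   → E = (-38/3, -6)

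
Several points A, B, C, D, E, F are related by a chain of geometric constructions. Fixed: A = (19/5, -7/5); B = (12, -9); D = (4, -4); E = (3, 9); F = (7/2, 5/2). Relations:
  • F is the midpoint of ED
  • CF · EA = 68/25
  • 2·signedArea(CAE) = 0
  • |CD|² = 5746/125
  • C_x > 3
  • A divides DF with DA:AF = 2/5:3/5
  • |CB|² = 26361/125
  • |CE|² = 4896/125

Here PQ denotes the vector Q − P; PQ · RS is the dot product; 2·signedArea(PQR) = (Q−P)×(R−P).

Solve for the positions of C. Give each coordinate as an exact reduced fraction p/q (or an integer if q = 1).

1. C_x = 87/25  [2·signedArea(CAE) = 0 ∩ CF · EA = 68/25]
2. C_y = 69/25  [2·signedArea(CAE) = 0 ∩ CF · EA = 68/25]
   → C = (87/25, 69/25)

C = (87/25, 69/25)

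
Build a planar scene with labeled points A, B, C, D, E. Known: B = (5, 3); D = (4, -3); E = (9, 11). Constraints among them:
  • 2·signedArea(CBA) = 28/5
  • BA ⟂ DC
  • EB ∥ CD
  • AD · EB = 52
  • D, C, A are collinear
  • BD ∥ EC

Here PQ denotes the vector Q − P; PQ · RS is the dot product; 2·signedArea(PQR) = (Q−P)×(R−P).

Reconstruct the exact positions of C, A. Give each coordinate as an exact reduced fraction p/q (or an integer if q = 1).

A = (33/5, 11/5)
C = (8, 5)

1. C_x = 8  [EB ∥ CD ∩ BD ∥ EC]
2. C_y = 5  [EB ∥ CD ∩ BD ∥ EC]
   → C = (8, 5)
3. A_x = 33/5  [D, C, A are collinear ∩ BA ⟂ DC]
4. A_y = 11/5  [D, C, A are collinear ∩ BA ⟂ DC]
   → A = (33/5, 11/5)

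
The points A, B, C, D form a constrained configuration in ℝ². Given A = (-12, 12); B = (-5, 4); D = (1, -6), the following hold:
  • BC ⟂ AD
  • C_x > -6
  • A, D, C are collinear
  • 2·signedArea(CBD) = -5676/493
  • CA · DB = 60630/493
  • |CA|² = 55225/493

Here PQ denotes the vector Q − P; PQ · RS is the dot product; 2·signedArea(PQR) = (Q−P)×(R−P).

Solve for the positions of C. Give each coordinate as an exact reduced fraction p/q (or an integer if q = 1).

C = (-2861/493, 1686/493)

1. C_x = -2861/493  [A, D, C are collinear ∩ BC ⟂ AD]
2. C_y = 1686/493  [A, D, C are collinear ∩ BC ⟂ AD]
   → C = (-2861/493, 1686/493)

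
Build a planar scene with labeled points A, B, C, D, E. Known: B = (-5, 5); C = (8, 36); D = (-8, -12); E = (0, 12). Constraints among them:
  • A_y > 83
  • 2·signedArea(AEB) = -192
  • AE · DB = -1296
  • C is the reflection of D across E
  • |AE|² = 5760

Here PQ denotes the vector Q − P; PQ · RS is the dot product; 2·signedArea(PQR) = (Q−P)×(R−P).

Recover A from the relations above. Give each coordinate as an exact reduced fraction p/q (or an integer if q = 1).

A = (24, 84)

1. A_x = 24  [2·signedArea(AEB) = -192 ∩ AE · DB = -1296]
2. A_y = 84  [2·signedArea(AEB) = -192 ∩ AE · DB = -1296]
   → A = (24, 84)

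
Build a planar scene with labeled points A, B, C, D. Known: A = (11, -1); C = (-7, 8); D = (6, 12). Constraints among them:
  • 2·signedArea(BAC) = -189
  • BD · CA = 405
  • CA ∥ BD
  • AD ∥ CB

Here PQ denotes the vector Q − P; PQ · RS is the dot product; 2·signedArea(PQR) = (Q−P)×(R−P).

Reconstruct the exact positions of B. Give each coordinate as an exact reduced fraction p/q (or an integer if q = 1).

1. B_x = -12  [CA ∥ BD ∩ AD ∥ CB]
2. B_y = 21  [CA ∥ BD ∩ AD ∥ CB]
   → B = (-12, 21)

B = (-12, 21)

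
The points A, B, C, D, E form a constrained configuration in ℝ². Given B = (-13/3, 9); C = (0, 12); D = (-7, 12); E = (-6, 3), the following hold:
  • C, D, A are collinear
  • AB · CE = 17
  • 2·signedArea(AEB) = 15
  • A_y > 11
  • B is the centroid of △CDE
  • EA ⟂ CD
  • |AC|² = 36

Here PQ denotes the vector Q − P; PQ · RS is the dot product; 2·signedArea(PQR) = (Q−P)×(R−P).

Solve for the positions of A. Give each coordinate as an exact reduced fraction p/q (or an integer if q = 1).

A = (-6, 12)

1. A_x = -6  [C, D, A are collinear ∩ EA ⟂ CD]
2. A_y = 12  [C, D, A are collinear ∩ EA ⟂ CD]
   → A = (-6, 12)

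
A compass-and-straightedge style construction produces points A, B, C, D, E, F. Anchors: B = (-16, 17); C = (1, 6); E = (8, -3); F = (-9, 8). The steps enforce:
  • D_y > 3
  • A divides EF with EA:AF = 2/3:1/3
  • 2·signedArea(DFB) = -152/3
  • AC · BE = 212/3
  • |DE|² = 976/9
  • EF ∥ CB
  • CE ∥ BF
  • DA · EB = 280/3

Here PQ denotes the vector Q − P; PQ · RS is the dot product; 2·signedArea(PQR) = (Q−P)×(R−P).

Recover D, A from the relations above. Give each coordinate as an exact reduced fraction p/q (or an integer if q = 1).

1. D_x = 0  [line -9·x + -7·y + 77/3 = 0 ∩ |DE|² = 976/9]
2. D_y = 11/3  [line -9·x + -7·y + 77/3 = 0 ∩ |DE|² = 976/9]
   → D = (0, 11/3)
3. A_x = -10/3  [A divides EF with EA:AF = 2/3:1/3]
4. A_y = 13/3  [A divides EF with EA:AF = 2/3:1/3]
   → A = (-10/3, 13/3)

A = (-10/3, 13/3)
D = (0, 11/3)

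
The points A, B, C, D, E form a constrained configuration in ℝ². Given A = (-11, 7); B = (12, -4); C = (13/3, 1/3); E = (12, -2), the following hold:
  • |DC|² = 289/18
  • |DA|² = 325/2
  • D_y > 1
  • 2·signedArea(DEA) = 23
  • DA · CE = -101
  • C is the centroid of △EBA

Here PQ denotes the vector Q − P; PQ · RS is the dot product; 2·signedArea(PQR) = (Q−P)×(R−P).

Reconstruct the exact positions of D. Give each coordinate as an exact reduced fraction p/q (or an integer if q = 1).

D = (1/2, 3/2)

1. D_x = 1/2  [2·signedArea(DEA) = 23 ∩ DA · CE = -101]
2. D_y = 3/2  [2·signedArea(DEA) = 23 ∩ DA · CE = -101]
   → D = (1/2, 3/2)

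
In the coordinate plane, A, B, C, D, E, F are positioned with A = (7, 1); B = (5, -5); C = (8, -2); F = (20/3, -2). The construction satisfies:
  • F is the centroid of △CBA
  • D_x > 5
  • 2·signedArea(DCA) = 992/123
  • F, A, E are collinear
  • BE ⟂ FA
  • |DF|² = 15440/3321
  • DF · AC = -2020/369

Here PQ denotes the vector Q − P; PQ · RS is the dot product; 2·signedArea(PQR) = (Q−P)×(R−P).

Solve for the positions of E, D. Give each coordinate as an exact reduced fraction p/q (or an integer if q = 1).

1. E_x = 259/41  [F, A, E are collinear ∩ BE ⟂ FA]
2. E_y = -211/41  [F, A, E are collinear ∩ BE ⟂ FA]
   → E = (259/41, -211/41)
3. D_x = 2212/369  [2·signedArea(DCA) = 992/123 ∩ DF · AC = -2020/369]
4. D_y = -166/41  [2·signedArea(DCA) = 992/123 ∩ DF · AC = -2020/369]
   → D = (2212/369, -166/41)

D = (2212/369, -166/41)
E = (259/41, -211/41)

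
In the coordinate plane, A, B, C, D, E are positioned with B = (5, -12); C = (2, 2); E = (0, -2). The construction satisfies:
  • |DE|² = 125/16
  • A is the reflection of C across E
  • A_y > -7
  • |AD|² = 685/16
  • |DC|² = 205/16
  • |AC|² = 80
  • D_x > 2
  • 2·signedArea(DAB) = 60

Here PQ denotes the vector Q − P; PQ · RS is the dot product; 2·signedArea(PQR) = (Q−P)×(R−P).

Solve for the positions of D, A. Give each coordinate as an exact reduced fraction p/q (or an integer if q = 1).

A = (-2, -6)
D = (11/4, -3/2)

1. A_x = -2  [A is the reflection of C across E]
2. A_y = -6  [A is the reflection of C across E]
   → A = (-2, -6)
3. D_x = 11/4  [line 6·x + 7·y + -6 = 0 ∩ |DC|² = 205/16]
4. D_y = -3/2  [line 6·x + 7·y + -6 = 0 ∩ |DC|² = 205/16]
   → D = (11/4, -3/2)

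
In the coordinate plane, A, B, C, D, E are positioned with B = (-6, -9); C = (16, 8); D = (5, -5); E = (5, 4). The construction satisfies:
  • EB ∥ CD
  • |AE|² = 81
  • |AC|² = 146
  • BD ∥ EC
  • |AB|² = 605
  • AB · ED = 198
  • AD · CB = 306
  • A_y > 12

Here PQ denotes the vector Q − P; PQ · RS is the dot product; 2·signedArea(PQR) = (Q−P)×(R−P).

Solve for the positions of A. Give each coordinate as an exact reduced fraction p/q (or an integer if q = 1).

A = (5, 13)

1. A_x = 5  [AB · ED = 198 ∩ AD · CB = 306]
2. A_y = 13  [AB · ED = 198 ∩ AD · CB = 306]
   → A = (5, 13)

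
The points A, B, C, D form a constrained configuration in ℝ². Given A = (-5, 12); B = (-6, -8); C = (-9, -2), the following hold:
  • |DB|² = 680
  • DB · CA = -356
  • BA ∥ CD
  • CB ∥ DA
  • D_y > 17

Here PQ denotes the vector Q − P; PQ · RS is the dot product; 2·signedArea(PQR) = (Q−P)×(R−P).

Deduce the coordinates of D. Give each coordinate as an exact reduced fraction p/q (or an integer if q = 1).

1. D_x = -8  [CB ∥ DA ∩ BA ∥ CD]
2. D_y = 18  [CB ∥ DA ∩ BA ∥ CD]
   → D = (-8, 18)

D = (-8, 18)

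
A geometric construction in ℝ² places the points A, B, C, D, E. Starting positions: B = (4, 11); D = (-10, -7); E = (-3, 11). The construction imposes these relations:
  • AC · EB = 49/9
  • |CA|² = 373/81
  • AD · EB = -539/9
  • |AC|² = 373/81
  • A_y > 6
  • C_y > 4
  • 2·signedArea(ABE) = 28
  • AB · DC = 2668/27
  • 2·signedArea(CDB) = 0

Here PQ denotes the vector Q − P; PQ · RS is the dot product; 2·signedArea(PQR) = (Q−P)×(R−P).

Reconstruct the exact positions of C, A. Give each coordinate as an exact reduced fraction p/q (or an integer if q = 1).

1. A_x = -13/9  [2·signedArea(ABE) = 28 ∩ AD · EB = -539/9]
2. A_y = 7  [2·signedArea(ABE) = 28 ∩ AD · EB = -539/9]
   → A = (-13/9, 7)
3. C_x = -2/3  [2·signedArea(CDB) = 0 ∩ AC · EB = 49/9]
4. C_y = 5  [2·signedArea(CDB) = 0 ∩ AC · EB = 49/9]
   → C = (-2/3, 5)

A = (-13/9, 7)
C = (-2/3, 5)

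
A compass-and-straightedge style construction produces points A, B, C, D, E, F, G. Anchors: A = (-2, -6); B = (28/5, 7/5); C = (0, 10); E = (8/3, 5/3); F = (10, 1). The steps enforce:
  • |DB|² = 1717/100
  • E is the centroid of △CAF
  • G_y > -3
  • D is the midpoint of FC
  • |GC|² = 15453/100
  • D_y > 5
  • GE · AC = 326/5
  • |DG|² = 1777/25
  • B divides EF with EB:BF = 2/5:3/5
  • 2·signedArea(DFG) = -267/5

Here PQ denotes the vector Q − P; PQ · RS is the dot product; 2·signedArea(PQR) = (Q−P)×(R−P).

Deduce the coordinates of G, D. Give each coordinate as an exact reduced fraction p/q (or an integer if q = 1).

1. D_x = 5  [D is the midpoint of FC]
2. D_y = 11/2  [D is the midpoint of FC]
   → D = (5, 11/2)
3. G_x = 9/5  [GE · AC = 326/5 ∩ 2·signedArea(DFG) = -267/5]
4. G_y = -23/10  [GE · AC = 326/5 ∩ 2·signedArea(DFG) = -267/5]
   → G = (9/5, -23/10)

D = (5, 11/2)
G = (9/5, -23/10)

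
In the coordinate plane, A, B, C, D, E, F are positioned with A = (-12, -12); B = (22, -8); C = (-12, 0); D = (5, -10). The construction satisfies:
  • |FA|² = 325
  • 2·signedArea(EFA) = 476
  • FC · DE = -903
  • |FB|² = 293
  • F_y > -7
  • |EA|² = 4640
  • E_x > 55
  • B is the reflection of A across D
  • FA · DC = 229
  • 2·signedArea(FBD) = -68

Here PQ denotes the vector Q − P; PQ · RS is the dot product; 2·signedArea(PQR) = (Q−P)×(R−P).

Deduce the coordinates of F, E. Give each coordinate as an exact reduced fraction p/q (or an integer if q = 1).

1. F_x = 5  [2·signedArea(FBD) = -68 ∩ FA · DC = 229]
2. F_y = -6  [2·signedArea(FBD) = -68 ∩ FA · DC = 229]
   → F = (5, -6)
3. E_x = 56  [2·signedArea(EFA) = 476 ∩ FC · DE = -903]
4. E_y = -16  [2·signedArea(EFA) = 476 ∩ FC · DE = -903]
   → E = (56, -16)

E = (56, -16)
F = (5, -6)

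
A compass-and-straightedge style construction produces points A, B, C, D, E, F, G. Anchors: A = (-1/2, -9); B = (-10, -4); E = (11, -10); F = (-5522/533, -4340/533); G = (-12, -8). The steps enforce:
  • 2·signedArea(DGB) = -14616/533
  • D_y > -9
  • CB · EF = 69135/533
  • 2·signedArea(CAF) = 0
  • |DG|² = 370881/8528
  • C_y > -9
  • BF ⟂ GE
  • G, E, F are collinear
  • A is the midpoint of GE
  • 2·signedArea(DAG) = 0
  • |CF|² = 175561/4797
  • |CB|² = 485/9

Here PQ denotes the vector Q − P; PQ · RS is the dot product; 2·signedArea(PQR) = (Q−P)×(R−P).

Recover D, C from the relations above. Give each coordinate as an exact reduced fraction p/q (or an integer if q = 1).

C = (-13/3, -26/3)
D = (-11577/2132, -9137/1066)

1. D_x = -11577/2132  [2·signedArea(DAG) = 0 ∩ 2·signedArea(DGB) = -14616/533]
2. D_y = -9137/1066  [2·signedArea(DAG) = 0 ∩ 2·signedArea(DGB) = -14616/533]
   → D = (-11577/2132, -9137/1066)
3. C_x = -13/3  [2·signedArea(CAF) = 0 ∩ CB · EF = 69135/533]
4. C_y = -26/3  [2·signedArea(CAF) = 0 ∩ CB · EF = 69135/533]
   → C = (-13/3, -26/3)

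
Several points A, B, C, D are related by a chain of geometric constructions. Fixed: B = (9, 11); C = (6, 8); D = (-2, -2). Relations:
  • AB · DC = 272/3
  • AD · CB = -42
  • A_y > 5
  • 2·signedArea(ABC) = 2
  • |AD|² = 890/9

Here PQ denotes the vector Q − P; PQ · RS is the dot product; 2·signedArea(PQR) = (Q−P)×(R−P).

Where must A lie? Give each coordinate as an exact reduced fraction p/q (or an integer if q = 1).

A = (13/3, 17/3)

1. A_x = 13/3  [2·signedArea(ABC) = 2 ∩ AD · CB = -42]
2. A_y = 17/3  [2·signedArea(ABC) = 2 ∩ AD · CB = -42]
   → A = (13/3, 17/3)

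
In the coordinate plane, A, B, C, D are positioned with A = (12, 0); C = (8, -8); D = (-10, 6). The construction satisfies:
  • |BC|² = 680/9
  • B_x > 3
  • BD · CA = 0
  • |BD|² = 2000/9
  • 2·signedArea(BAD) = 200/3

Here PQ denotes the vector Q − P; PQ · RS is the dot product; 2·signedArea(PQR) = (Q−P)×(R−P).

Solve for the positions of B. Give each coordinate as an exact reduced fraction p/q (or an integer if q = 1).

B = (10/3, -2/3)

1. B_x = 10/3  [BD · CA = 0 ∩ 2·signedArea(BAD) = 200/3]
2. B_y = -2/3  [BD · CA = 0 ∩ 2·signedArea(BAD) = 200/3]
   → B = (10/3, -2/3)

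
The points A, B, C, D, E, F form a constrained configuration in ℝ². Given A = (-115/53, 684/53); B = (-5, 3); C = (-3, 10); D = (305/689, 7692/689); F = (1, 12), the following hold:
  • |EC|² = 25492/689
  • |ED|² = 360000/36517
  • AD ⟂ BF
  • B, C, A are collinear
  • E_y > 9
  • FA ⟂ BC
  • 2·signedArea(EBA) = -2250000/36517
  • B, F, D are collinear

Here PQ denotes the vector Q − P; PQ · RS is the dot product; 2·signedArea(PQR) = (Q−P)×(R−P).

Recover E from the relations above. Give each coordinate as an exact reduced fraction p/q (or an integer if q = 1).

1. E_x = 2105/689  [line -525/53·x + 150/53·y + 131325/36517 = 0 ∩ |EC|² = 25492/689]
2. E_y = 6492/689  [line -525/53·x + 150/53·y + 131325/36517 = 0 ∩ |EC|² = 25492/689]
   → E = (2105/689, 6492/689)

E = (2105/689, 6492/689)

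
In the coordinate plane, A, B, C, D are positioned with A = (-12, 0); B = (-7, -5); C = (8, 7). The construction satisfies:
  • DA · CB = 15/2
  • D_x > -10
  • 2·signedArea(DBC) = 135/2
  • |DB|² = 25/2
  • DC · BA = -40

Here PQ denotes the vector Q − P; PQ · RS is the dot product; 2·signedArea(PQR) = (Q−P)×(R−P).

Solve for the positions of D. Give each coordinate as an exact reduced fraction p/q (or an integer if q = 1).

1. D_x = -19/2  [2·signedArea(DBC) = 135/2 ∩ DA · CB = 15/2]
2. D_y = -5/2  [2·signedArea(DBC) = 135/2 ∩ DA · CB = 15/2]
   → D = (-19/2, -5/2)

D = (-19/2, -5/2)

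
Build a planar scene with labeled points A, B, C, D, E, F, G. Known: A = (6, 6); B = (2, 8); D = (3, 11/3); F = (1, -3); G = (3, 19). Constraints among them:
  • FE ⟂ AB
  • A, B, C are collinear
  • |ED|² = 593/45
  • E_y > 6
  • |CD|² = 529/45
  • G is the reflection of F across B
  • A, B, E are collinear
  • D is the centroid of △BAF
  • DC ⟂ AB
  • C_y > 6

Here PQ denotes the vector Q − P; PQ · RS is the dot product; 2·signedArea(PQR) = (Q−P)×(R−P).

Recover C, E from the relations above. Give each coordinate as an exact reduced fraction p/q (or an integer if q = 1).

C = (68/15, 101/15)
E = (28/5, 31/5)

1. C_x = 68/15  [A, B, C are collinear ∩ DC ⟂ AB]
2. C_y = 101/15  [A, B, C are collinear ∩ DC ⟂ AB]
   → C = (68/15, 101/15)
3. E_x = 28/5  [A, B, E are collinear ∩ FE ⟂ AB]
4. E_y = 31/5  [A, B, E are collinear ∩ FE ⟂ AB]
   → E = (28/5, 31/5)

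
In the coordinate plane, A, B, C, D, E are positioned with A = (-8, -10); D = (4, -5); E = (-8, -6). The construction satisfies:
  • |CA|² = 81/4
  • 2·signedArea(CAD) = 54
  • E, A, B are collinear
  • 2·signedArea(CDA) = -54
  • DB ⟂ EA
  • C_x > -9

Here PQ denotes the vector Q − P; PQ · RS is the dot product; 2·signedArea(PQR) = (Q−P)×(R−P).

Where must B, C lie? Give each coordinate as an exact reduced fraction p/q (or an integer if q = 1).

1. B_x = -8  [E, A, B are collinear ∩ DB ⟂ EA]
2. B_y = -5  [E, A, B are collinear ∩ DB ⟂ EA]
   → B = (-8, -5)
3. C_x = -8  [line 5·x + -12·y + -26 = 0 ∩ |CA|² = 81/4]
4. C_y = -11/2  [line 5·x + -12·y + -26 = 0 ∩ |CA|² = 81/4]
   → C = (-8, -11/2)

B = (-8, -5)
C = (-8, -11/2)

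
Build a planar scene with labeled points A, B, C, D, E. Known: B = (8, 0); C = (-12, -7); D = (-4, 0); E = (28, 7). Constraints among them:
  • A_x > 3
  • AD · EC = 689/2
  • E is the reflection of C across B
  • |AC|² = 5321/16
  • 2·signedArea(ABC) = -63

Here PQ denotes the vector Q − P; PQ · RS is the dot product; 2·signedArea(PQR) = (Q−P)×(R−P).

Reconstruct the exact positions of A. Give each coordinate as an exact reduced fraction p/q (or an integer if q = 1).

A = (4, 7/4)

1. A_x = 4  [2·signedArea(ABC) = -63 ∩ AD · EC = 689/2]
2. A_y = 7/4  [2·signedArea(ABC) = -63 ∩ AD · EC = 689/2]
   → A = (4, 7/4)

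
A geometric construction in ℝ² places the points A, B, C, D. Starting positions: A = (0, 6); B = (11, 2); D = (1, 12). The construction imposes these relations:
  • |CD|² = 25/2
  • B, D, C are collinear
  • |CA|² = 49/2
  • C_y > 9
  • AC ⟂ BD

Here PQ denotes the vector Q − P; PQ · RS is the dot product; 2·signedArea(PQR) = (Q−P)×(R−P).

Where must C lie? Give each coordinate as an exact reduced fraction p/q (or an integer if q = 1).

1. C_x = 7/2  [B, D, C are collinear ∩ AC ⟂ BD]
2. C_y = 19/2  [B, D, C are collinear ∩ AC ⟂ BD]
   → C = (7/2, 19/2)

C = (7/2, 19/2)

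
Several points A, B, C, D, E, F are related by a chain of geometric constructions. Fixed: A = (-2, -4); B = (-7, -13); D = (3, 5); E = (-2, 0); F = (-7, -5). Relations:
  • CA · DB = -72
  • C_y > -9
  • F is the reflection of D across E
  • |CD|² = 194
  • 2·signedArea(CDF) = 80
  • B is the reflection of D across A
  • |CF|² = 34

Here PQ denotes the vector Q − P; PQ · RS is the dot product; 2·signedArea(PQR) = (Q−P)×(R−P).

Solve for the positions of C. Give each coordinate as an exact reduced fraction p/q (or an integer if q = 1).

C = (-2, -8)

1. C_x = -2  [CA · DB = -72 ∩ 2·signedArea(CDF) = 80]
2. C_y = -8  [CA · DB = -72 ∩ 2·signedArea(CDF) = 80]
   → C = (-2, -8)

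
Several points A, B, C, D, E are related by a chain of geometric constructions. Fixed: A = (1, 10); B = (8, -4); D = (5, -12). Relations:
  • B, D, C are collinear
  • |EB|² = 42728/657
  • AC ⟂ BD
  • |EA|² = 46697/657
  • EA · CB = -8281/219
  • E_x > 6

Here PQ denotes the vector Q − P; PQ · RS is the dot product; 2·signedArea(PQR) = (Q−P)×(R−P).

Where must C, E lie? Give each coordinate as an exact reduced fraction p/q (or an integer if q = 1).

C = (857/73, 436/73)
E = (1514/219, 874/219)

1. C_x = 857/73  [B, D, C are collinear ∩ AC ⟂ BD]
2. C_y = 436/73  [B, D, C are collinear ∩ AC ⟂ BD]
   → C = (857/73, 436/73)
3. E_x = 1514/219  [line 273/73·x + 728/73·y + -14378/219 = 0 ∩ |EA|² = 46697/657]
4. E_y = 874/219  [line 273/73·x + 728/73·y + -14378/219 = 0 ∩ |EA|² = 46697/657]
   → E = (1514/219, 874/219)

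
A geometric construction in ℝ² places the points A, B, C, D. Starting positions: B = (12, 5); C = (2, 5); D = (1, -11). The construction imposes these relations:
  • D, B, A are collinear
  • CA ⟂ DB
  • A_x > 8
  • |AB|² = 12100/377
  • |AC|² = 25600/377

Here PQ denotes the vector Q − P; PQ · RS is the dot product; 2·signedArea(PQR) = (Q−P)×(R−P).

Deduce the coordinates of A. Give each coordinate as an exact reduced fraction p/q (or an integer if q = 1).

1. A_x = 3314/377  [D, B, A are collinear ∩ CA ⟂ DB]
2. A_y = 125/377  [D, B, A are collinear ∩ CA ⟂ DB]
   → A = (3314/377, 125/377)

A = (3314/377, 125/377)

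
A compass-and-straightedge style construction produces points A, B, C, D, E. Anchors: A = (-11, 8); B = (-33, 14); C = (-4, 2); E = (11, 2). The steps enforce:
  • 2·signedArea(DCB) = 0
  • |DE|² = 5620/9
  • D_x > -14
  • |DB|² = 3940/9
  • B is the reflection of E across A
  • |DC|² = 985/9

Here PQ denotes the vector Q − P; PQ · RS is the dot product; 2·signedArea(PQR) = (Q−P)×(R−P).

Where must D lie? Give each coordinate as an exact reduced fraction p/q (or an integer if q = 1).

1. D_x = -41/3  [line -12·x + -29·y + 10 = 0 ∩ |DB|² = 3940/9]
2. D_y = 6  [line -12·x + -29·y + 10 = 0 ∩ |DB|² = 3940/9]
   → D = (-41/3, 6)

D = (-41/3, 6)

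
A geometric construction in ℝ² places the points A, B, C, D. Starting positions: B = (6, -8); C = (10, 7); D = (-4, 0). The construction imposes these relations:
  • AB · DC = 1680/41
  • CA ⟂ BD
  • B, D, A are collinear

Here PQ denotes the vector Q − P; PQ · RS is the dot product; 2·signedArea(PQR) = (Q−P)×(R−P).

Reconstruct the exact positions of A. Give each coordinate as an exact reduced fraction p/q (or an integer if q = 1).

1. A_x = 46/41  [B, D, A are collinear ∩ CA ⟂ BD]
2. A_y = -168/41  [B, D, A are collinear ∩ CA ⟂ BD]
   → A = (46/41, -168/41)

A = (46/41, -168/41)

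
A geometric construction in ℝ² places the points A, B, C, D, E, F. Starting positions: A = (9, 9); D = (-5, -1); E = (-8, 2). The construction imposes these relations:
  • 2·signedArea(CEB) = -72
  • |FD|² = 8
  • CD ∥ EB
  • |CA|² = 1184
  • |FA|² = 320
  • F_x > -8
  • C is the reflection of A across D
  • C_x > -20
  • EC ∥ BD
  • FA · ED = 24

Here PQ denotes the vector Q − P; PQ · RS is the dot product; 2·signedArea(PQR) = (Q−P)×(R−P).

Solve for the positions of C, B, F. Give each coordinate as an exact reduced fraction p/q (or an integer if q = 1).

1. C_x = -19  [C is the reflection of A across D]
2. C_y = -11  [C is the reflection of A across D]
   → C = (-19, -11)
3. B_x = 6  [EC ∥ BD ∩ CD ∥ EB]
4. B_y = 12  [EC ∥ BD ∩ CD ∥ EB]
   → B = (6, 12)
5. F_x = -7  [line -3·x + 3·y + -24 = 0 ∩ |FD|² = 8]
6. F_y = 1  [line -3·x + 3·y + -24 = 0 ∩ |FD|² = 8]
   → F = (-7, 1)

B = (6, 12)
C = (-19, -11)
F = (-7, 1)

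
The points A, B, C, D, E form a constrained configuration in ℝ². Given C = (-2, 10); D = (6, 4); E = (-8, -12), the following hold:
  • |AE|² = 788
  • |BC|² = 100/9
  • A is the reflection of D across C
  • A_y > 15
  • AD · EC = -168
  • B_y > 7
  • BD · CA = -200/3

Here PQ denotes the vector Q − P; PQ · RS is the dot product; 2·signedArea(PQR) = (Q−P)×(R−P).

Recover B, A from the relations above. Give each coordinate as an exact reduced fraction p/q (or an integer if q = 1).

1. A_x = -10  [A is the reflection of D across C]
2. A_y = 16  [A is the reflection of D across C]
   → A = (-10, 16)
3. B_x = 2/3  [line 8·x + -6·y + 128/3 = 0 ∩ |BC|² = 100/9]
4. B_y = 8  [line 8·x + -6·y + 128/3 = 0 ∩ |BC|² = 100/9]
   → B = (2/3, 8)

A = (-10, 16)
B = (2/3, 8)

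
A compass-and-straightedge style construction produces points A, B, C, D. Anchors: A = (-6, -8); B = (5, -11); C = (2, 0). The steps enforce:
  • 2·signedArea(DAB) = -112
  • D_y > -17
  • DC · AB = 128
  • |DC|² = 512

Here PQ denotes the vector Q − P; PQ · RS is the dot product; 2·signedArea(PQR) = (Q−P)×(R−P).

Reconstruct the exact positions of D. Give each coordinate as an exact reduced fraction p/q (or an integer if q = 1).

1. D_x = -14  [DC · AB = 128 ∩ 2·signedArea(DAB) = -112]
2. D_y = -16  [DC · AB = 128 ∩ 2·signedArea(DAB) = -112]
   → D = (-14, -16)

D = (-14, -16)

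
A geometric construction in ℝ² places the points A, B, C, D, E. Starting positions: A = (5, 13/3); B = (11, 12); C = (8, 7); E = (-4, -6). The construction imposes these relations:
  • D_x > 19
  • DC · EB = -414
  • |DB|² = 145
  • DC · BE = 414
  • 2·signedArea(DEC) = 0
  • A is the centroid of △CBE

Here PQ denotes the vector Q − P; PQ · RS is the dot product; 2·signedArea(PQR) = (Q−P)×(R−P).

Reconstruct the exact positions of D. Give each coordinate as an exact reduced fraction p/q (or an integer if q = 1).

D = (20, 20)

1. D_x = 20  [2·signedArea(DEC) = 0 ∩ DC · EB = -414]
2. D_y = 20  [2·signedArea(DEC) = 0 ∩ DC · EB = -414]
   → D = (20, 20)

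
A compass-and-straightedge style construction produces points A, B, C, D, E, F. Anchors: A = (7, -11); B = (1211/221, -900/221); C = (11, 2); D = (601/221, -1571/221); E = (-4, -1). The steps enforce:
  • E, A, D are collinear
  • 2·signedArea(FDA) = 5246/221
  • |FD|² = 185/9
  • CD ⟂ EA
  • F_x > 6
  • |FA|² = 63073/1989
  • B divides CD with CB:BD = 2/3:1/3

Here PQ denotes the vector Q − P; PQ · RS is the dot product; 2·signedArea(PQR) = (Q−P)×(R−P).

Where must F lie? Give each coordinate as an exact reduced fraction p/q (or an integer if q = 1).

F = (4579/663, -3560/663)

1. F_x = 4579/663  [line 860/221·x + 946/221·y + -860/221 = 0 ∩ |FD|² = 185/9]
2. F_y = -3560/663  [line 860/221·x + 946/221·y + -860/221 = 0 ∩ |FD|² = 185/9]
   → F = (4579/663, -3560/663)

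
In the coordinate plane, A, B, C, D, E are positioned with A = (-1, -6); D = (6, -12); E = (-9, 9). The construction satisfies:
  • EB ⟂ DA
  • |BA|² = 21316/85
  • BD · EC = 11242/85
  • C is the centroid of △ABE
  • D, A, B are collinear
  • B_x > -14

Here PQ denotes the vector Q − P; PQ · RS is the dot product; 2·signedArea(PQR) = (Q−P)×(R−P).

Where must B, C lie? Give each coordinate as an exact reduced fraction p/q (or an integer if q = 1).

B = (-1107/85, 366/85)
C = (-1957/255, 207/85)

1. B_x = -1107/85  [D, A, B are collinear ∩ EB ⟂ DA]
2. B_y = 366/85  [D, A, B are collinear ∩ EB ⟂ DA]
   → B = (-1107/85, 366/85)
3. C_x = -1957/255  [C is the centroid of △ABE]
4. C_y = 207/85  [C is the centroid of △ABE]
   → C = (-1957/255, 207/85)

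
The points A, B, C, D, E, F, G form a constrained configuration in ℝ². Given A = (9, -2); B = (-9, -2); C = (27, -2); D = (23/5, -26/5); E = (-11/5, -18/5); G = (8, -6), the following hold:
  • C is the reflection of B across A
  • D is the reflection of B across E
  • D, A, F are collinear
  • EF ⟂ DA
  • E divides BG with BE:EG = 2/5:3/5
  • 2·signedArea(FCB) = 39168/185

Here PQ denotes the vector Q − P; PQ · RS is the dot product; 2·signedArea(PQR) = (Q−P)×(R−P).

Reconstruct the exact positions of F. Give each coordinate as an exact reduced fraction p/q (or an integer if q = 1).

1. F_x = 169/185  [D, A, F are collinear ∩ EF ⟂ DA]
2. F_y = -1458/185  [D, A, F are collinear ∩ EF ⟂ DA]
   → F = (169/185, -1458/185)

F = (169/185, -1458/185)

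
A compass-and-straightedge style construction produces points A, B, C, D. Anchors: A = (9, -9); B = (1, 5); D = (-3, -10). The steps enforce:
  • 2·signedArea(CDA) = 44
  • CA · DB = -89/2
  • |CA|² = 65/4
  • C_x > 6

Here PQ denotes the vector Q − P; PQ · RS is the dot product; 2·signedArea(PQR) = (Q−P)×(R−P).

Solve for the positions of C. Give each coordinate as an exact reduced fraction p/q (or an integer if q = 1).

1. C_x = 7  [2·signedArea(CDA) = 44 ∩ CA · DB = -89/2]
2. C_y = -11/2  [2·signedArea(CDA) = 44 ∩ CA · DB = -89/2]
   → C = (7, -11/2)

C = (7, -11/2)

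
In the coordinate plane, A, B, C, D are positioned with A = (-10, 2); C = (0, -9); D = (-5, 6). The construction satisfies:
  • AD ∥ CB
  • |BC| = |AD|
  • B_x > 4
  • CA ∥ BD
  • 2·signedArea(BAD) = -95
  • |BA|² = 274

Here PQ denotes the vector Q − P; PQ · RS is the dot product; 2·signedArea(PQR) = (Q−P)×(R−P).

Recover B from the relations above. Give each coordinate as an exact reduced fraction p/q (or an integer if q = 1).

1. B_x = 5  [CA ∥ BD ∩ AD ∥ CB]
2. B_y = -5  [CA ∥ BD ∩ AD ∥ CB]
   → B = (5, -5)

B = (5, -5)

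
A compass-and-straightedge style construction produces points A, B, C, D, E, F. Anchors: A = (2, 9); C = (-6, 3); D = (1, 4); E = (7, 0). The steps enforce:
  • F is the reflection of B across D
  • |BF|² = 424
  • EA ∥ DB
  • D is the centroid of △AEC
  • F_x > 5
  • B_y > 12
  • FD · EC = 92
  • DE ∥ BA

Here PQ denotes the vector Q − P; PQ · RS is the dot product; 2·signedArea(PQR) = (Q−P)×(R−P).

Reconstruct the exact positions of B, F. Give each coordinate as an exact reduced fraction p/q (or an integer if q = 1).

1. B_x = -4  [DE ∥ BA ∩ EA ∥ DB]
2. B_y = 13  [DE ∥ BA ∩ EA ∥ DB]
   → B = (-4, 13)
3. F_x = 6  [F is the reflection of B across D]
4. F_y = -5  [F is the reflection of B across D]
   → F = (6, -5)

B = (-4, 13)
F = (6, -5)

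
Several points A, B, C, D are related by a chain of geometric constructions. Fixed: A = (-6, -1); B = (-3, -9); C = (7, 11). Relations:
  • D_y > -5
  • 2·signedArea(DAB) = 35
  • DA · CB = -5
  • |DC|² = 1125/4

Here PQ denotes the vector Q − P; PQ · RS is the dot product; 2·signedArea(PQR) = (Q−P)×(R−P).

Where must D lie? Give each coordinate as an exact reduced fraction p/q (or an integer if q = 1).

D = (-1/2, -4)

1. D_x = -1/2  [2·signedArea(DAB) = 35 ∩ DA · CB = -5]
2. D_y = -4  [2·signedArea(DAB) = 35 ∩ DA · CB = -5]
   → D = (-1/2, -4)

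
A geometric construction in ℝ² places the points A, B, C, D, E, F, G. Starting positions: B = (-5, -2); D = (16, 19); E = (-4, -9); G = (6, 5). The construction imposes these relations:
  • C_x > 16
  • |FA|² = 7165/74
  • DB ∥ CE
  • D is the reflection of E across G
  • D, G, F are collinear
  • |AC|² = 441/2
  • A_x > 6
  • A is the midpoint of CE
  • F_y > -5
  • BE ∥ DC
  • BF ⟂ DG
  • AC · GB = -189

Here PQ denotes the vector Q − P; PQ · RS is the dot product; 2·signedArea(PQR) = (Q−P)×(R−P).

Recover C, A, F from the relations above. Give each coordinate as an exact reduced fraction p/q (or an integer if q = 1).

A = (13/2, 3/2)
C = (17, 12)
F = (-38/37, -179/37)

1. C_x = 17  [DB ∥ CE ∩ BE ∥ DC]
2. C_y = 12  [DB ∥ CE ∩ BE ∥ DC]
   → C = (17, 12)
3. A_x = 13/2  [A is the midpoint of CE]
4. A_y = 3/2  [A is the midpoint of CE]
   → A = (13/2, 3/2)
5. F_x = -38/37  [D, G, F are collinear ∩ BF ⟂ DG]
6. F_y = -179/37  [D, G, F are collinear ∩ BF ⟂ DG]
   → F = (-38/37, -179/37)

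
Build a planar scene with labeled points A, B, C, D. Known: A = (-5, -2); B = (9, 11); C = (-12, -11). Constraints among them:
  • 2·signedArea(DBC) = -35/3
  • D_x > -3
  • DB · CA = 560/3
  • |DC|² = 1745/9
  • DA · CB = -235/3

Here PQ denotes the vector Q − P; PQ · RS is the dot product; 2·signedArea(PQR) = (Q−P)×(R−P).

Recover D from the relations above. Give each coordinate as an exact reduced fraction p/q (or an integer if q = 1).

D = (-8/3, -2/3)

1. D_x = -8/3  [DA · CB = -235/3 ∩ 2·signedArea(DBC) = -35/3]
2. D_y = -2/3  [DA · CB = -235/3 ∩ 2·signedArea(DBC) = -35/3]
   → D = (-8/3, -2/3)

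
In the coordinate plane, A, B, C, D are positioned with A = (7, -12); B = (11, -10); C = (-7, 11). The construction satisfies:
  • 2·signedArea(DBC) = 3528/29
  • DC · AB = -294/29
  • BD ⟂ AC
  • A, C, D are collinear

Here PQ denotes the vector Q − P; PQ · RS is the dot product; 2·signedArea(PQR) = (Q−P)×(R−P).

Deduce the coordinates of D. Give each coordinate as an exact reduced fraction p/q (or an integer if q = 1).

1. D_x = 1043/145  [A, C, D are collinear ∩ BD ⟂ AC]
2. D_y = -1786/145  [A, C, D are collinear ∩ BD ⟂ AC]
   → D = (1043/145, -1786/145)

D = (1043/145, -1786/145)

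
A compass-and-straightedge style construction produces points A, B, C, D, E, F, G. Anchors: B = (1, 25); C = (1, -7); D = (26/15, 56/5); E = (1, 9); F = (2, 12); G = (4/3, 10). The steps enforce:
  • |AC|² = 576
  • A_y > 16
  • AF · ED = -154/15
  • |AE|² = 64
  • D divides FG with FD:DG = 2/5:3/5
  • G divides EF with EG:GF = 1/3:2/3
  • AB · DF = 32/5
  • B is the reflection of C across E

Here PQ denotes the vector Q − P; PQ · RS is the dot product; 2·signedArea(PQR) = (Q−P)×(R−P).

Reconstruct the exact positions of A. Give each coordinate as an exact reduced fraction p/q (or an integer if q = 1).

1. A_x = 1  [line -11/15·x + -11/5·y + 572/15 = 0 ∩ |AE|² = 64]
2. A_y = 17  [line -11/15·x + -11/5·y + 572/15 = 0 ∩ |AE|² = 64]
   → A = (1, 17)

A = (1, 17)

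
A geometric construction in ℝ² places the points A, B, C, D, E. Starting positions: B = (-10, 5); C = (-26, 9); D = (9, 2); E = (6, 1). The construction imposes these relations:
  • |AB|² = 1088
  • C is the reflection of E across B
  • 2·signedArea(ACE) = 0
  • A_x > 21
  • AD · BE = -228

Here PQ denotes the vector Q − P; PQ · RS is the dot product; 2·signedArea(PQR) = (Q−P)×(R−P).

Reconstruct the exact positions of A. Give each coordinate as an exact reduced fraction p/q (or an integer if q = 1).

A = (22, -3)

1. A_x = 22  [2·signedArea(ACE) = 0 ∩ AD · BE = -228]
2. A_y = -3  [2·signedArea(ACE) = 0 ∩ AD · BE = -228]
   → A = (22, -3)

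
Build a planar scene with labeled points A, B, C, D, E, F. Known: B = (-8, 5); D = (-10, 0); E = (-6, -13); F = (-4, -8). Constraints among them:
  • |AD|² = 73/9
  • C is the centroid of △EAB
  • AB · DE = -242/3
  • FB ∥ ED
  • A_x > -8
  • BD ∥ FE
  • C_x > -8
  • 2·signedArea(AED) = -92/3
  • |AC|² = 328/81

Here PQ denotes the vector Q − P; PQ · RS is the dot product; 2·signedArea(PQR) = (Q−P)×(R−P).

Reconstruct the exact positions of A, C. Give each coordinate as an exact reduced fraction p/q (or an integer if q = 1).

A = (-22/3, -1)
C = (-64/9, -3)

1. A_x = -22/3  [AB · DE = -242/3 ∩ 2·signedArea(AED) = -92/3]
2. A_y = -1  [AB · DE = -242/3 ∩ 2·signedArea(AED) = -92/3]
   → A = (-22/3, -1)
3. C_x = -64/9  [C is the centroid of △EAB]
4. C_y = -3  [C is the centroid of △EAB]
   → C = (-64/9, -3)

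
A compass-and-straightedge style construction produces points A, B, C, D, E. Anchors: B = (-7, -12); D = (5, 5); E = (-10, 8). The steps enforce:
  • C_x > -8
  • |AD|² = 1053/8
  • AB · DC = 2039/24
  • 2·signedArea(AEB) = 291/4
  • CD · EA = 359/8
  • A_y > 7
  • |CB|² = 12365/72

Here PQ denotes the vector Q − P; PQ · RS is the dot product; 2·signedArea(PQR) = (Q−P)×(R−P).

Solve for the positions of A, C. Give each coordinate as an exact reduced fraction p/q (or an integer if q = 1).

A = (-25/4, 29/4)
C = (-31/4, 13/12)

1. A_x = -25/4  [line 20·x + 3·y + 413/4 = 0 ∩ |AD|² = 1053/8]
2. A_y = 29/4  [line 20·x + 3·y + 413/4 = 0 ∩ |AD|² = 1053/8]
   → A = (-25/4, 29/4)
3. C_x = -31/4  [AB · DC = 2039/24 ∩ CD · EA = 359/8]
4. C_y = 13/12  [AB · DC = 2039/24 ∩ CD · EA = 359/8]
   → C = (-31/4, 13/12)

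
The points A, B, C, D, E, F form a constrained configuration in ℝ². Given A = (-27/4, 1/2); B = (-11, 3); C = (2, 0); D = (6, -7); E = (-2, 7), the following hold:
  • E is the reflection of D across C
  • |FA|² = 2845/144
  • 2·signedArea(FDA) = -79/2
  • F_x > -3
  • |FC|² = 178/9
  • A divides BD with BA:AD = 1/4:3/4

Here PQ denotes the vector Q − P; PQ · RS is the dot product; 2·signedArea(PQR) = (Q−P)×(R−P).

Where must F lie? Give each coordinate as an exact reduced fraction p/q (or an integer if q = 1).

1. F_x = -7/3  [line -15/2·x + -51/4·y + -19/4 = 0 ∩ |FA|² = 2845/144]
2. F_y = 1  [line -15/2·x + -51/4·y + -19/4 = 0 ∩ |FA|² = 2845/144]
   → F = (-7/3, 1)

F = (-7/3, 1)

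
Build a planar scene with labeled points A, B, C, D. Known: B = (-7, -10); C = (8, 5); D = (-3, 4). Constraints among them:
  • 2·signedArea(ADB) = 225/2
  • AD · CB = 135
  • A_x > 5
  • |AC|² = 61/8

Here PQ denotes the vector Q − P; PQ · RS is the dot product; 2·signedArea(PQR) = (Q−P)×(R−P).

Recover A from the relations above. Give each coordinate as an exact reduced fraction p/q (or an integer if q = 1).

A = (21/4, 19/4)

1. A_x = 21/4  [2·signedArea(ADB) = 225/2 ∩ AD · CB = 135]
2. A_y = 19/4  [2·signedArea(ADB) = 225/2 ∩ AD · CB = 135]
   → A = (21/4, 19/4)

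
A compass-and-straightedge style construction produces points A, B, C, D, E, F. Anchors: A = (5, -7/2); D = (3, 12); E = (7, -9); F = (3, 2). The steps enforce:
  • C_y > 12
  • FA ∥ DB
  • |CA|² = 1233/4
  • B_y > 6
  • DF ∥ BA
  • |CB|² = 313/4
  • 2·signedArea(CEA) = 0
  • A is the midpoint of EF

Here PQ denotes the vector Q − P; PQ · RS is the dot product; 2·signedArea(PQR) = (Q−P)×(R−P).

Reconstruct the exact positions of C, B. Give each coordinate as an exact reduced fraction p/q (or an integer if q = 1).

1. C_x = -1  [line -11/2·x + -2·y + 41/2 = 0 ∩ |CA|² = 1233/4]
2. C_y = 13  [line -11/2·x + -2·y + 41/2 = 0 ∩ |CA|² = 1233/4]
   → C = (-1, 13)
3. B_x = 5  [DF ∥ BA ∩ FA ∥ DB]
4. B_y = 13/2  [DF ∥ BA ∩ FA ∥ DB]
   → B = (5, 13/2)

B = (5, 13/2)
C = (-1, 13)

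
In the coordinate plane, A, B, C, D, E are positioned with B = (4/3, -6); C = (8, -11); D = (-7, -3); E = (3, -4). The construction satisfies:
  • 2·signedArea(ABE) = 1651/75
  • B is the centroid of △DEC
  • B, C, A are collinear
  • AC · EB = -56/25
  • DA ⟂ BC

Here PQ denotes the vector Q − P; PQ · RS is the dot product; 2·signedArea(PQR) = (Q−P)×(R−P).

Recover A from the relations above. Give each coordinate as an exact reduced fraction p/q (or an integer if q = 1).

1. A_x = -136/25  [B, C, A are collinear ∩ DA ⟂ BC]
2. A_y = -23/25  [B, C, A are collinear ∩ DA ⟂ BC]
   → A = (-136/25, -23/25)

A = (-136/25, -23/25)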